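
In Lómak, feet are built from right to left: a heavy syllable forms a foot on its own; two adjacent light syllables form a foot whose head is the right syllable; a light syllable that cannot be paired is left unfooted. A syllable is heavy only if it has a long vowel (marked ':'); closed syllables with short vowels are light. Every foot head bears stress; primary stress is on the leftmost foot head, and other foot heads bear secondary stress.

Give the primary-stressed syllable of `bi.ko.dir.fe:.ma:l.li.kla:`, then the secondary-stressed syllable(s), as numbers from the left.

primary 3, secondary 4, 5, 7

Weights: 1 bi L, 2 ko L, 3 dir L, 4 fe: H, 5 ma:l H, 6 li L, 7 kla: H.
Parse right to left (heavy = foot alone; LL = one foot; stranded L unfooted): bi (ko.ˈdir) (ˈfe:) (ˈma:l) li (ˈkla:).
Foot heads: 3, 4, 5, 7.
Primary stress on the leftmost head = syllable 3.
Secondary stress on 4, 5, 7: bi.ko.ˈdir.ˌfe:.ˌma:l.li.ˌkla:.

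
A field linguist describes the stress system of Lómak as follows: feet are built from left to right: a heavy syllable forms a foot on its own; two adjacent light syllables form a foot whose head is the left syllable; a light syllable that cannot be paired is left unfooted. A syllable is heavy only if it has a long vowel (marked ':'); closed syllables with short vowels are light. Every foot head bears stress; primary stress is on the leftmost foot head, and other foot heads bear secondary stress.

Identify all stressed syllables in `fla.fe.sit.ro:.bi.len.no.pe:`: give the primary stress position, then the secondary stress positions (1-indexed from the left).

Weights: 1 fla L, 2 fe L, 3 sit L, 4 ro: H, 5 bi L, 6 len L, 7 no L, 8 pe: H.
Parse left to right (heavy = foot alone; LL = one foot; stranded L unfooted): (ˈfla.fe) sit (ˈro:) (ˈbi.len) no (ˈpe:).
Foot heads: 1, 4, 5, 8.
Primary stress on the leftmost head = syllable 1.
Secondary stress on 4, 5, 8: ˈfla.fe.sit.ˌro:.ˌbi.len.no.ˌpe:.

primary 1, secondary 4, 5, 8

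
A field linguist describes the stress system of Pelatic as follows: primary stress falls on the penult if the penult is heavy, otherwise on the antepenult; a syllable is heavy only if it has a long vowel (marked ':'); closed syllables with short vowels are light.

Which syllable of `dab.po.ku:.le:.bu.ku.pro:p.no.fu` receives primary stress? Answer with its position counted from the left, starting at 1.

Weights: 7 pro:p H, 8 no L, 9 fu L.
The penult (syllable 8, no) is light, so stress falls on the antepenult (syllable 7, pro:p).
Primary stress: syllable 7 → dab.po.ku:.le:.bu.ku.ˈpro:p.no.fu.

7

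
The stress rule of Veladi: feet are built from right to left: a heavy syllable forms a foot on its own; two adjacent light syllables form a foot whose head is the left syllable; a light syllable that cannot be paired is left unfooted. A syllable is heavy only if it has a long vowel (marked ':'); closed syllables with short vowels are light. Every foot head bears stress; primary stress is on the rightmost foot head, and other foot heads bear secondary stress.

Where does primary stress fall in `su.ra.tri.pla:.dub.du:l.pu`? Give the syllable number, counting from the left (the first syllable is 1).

6

Weights: 1 su L, 2 ra L, 3 tri L, 4 pla: H, 5 dub L, 6 du:l H, 7 pu L.
Parse right to left (heavy = foot alone; LL = one foot; stranded L unfooted): su (ˈra.tri) (ˈpla:) dub (ˈdu:l) pu.
Foot heads: 2, 4, 6.
Primary stress on the rightmost head = syllable 6.
Primary stress: syllable 6 → su.ra.tri.pla:.dub.ˈdu:l.pu.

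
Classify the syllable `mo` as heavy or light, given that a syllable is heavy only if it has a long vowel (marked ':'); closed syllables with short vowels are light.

`mo`: short vowel, open (no coda). Short vowel → light.

light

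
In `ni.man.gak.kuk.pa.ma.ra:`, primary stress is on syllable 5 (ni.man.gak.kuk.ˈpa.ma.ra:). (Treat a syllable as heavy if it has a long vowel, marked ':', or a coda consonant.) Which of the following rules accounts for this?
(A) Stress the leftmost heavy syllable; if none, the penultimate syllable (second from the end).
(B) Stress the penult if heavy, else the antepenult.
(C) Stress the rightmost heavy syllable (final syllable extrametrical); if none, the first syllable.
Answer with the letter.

Rule A → syllable 2 (observed: 5).
Rule B → syllable 5 ✓.
Rule C → syllable 4 (observed: 5).

B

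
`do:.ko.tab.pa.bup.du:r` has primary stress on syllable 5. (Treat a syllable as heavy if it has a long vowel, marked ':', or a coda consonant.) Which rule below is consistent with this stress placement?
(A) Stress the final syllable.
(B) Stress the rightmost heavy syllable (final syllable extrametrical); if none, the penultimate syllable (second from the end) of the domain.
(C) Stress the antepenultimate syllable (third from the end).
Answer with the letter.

Rule A → syllable 6 (observed: 5).
Rule B → syllable 5 ✓.
Rule C → syllable 4 (observed: 5).

B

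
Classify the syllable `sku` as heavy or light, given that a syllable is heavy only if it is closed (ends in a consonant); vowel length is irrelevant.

light

`sku`: short vowel, open (no coda). Open (no coda) → light.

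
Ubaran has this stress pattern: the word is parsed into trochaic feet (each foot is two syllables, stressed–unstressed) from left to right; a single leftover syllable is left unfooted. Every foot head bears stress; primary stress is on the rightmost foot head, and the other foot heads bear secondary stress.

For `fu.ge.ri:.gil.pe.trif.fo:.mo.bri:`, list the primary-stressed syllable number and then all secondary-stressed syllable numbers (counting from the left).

primary 7, secondary 1, 3, 5

Parse left to right into trochaic (ˈσσ) feet: (ˈfu.ge) (ˈri:.gil) (ˈpe.trif) (ˈfo:.mo) bri:. Syllable 9 is left unfooted.
Foot heads (stressed positions): 1, 3, 5, 7.
End Rule Rightmost: primary stress on the rightmost head = syllable 7.
Secondary stress on 1, 3, 5: ˌfu.ge.ˌri:.gil.ˌpe.trif.ˈfo:.mo.bri:.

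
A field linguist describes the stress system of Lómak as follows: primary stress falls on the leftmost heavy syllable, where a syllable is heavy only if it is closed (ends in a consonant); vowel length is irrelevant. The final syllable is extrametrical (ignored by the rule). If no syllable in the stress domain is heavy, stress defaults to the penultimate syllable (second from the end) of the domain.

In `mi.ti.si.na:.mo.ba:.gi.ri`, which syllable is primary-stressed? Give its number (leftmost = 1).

6

The final syllable (8, ri) is extrametrical; the stress domain is syllables 1–7.
Weights: 1 mi L, 2 ti L, 3 si L, 4 na: L, 5 mo L, 6 ba: L, 7 gi L.
No heavy syllable in the domain; default to the penultimate syllable (second from the end) of the domain = syllable 6.
Primary stress: syllable 6 → mi.ti.si.na:.mo.ˈba:.gi.ri.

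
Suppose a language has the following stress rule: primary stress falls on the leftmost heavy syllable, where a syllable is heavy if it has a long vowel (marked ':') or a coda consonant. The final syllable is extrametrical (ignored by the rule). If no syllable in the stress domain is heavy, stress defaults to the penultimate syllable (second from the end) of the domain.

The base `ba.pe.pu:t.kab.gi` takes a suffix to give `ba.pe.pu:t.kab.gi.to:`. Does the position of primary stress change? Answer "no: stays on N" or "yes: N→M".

no: stays on 3

Base `ba.pe.pu:t.kab.gi` (5 syllables):
  The final syllable (5, gi) is extrametrical; the stress domain is syllables 1–4.
  Weights: 1 ba L, 2 pe L, 3 pu:t H, 4 kab H.
  Heavy syllables in the domain: 3, 4. The leftmost is syllable 3 (pu:t).
  → primary stress on syllable 3.
Suffixed `ba.pe.pu:t.kab.gi.to:` (6 syllables):
  The final syllable (6, to:) is extrametrical; the stress domain is syllables 1–5.
  Weights: 1 ba L, 2 pe L, 3 pu:t H, 4 kab H, 5 gi L.
  Heavy syllables in the domain: 3, 4. The leftmost is syllable 3 (pu:t).
  → primary stress on syllable 3.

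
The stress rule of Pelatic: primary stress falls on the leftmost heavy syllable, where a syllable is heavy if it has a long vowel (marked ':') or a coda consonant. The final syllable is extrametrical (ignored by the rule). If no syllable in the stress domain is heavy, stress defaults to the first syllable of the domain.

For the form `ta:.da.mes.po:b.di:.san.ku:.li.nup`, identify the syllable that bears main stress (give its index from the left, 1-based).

1

The final syllable (9, nup) is extrametrical; the stress domain is syllables 1–8.
Weights: 1 ta: H, 2 da L, 3 mes H, 4 po:b H, 5 di: H, 6 san H, 7 ku: H, 8 li L.
Heavy syllables in the domain: 1, 3, 4, 5, 6, 7. The leftmost is syllable 1 (ta:).
Primary stress: syllable 1 → ˈta:.da.mes.po:b.di:.san.ku:.li.nup.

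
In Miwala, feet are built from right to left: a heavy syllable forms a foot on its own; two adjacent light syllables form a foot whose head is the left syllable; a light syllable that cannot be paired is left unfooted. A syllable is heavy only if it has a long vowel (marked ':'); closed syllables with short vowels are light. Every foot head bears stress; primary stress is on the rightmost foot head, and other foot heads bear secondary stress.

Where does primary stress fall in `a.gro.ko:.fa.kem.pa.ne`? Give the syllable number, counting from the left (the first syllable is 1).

6

Weights: 1 a L, 2 gro L, 3 ko: H, 4 fa L, 5 kem L, 6 pa L, 7 ne L.
Parse right to left (heavy = foot alone; LL = one foot; stranded L unfooted): (ˈa.gro) (ˈko:) (ˈfa.kem) (ˈpa.ne).
Foot heads: 1, 3, 4, 6.
Primary stress on the rightmost head = syllable 6.
Primary stress: syllable 6 → a.gro.ko:.fa.kem.ˈpa.ne.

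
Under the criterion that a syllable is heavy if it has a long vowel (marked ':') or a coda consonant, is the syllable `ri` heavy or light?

`ri`: short vowel, open (no coda). Short vowel, open → light.

light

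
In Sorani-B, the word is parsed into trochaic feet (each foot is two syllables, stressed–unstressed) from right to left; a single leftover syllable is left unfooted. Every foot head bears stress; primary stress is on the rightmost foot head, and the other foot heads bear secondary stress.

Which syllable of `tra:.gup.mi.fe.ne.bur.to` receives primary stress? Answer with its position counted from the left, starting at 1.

6

Parse right to left into trochaic (ˈσσ) feet: tra: (ˈgup.mi) (ˈfe.ne) (ˈbur.to). Syllable 1 is left unfooted.
Foot heads (stressed positions): 2, 4, 6.
End Rule Rightmost: primary stress on the rightmost head = syllable 6.
Primary stress: syllable 6 → tra:.gup.mi.fe.ne.ˈbur.to.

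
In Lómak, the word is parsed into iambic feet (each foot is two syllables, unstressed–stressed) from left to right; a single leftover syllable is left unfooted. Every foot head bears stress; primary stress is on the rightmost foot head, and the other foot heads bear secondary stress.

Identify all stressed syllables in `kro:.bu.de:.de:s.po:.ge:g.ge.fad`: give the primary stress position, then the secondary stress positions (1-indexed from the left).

primary 8, secondary 2, 4, 6

Parse left to right into iambic (σˈσ) feet: (kro:.ˈbu) (de:.ˈde:s) (po:.ˈge:g) (ge.ˈfad).
Foot heads (stressed positions): 2, 4, 6, 8.
End Rule Rightmost: primary stress on the rightmost head = syllable 8.
Secondary stress on 2, 4, 6: kro:.ˌbu.de:.ˌde:s.po:.ˌge:g.ge.ˈfad.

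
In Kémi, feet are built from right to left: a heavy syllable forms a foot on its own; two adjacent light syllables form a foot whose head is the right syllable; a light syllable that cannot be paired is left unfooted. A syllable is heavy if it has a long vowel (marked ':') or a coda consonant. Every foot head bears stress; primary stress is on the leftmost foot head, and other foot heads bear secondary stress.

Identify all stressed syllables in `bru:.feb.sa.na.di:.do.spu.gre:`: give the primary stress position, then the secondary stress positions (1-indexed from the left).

Weights: 1 bru: H, 2 feb H, 3 sa L, 4 na L, 5 di: H, 6 do L, 7 spu L, 8 gre: H.
Parse right to left (heavy = foot alone; LL = one foot; stranded L unfooted): (ˈbru:) (ˈfeb) (sa.ˈna) (ˈdi:) (do.ˈspu) (ˈgre:).
Foot heads: 1, 2, 4, 5, 7, 8.
Primary stress on the leftmost head = syllable 1.
Secondary stress on 2, 4, 5, 7, 8: ˈbru:.ˌfeb.sa.ˌna.ˌdi:.do.ˌspu.ˌgre:.

primary 1, secondary 2, 4, 5, 7, 8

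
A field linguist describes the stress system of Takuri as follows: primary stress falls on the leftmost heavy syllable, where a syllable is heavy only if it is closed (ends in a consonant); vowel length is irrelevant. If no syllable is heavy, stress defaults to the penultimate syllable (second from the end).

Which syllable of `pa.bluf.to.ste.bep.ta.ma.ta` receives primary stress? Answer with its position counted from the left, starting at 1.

Weights: 1 pa L, 2 bluf H, 3 to L, 4 ste L, 5 bep H, 6 ta L, 7 ma L, 8 ta L.
Heavy syllables in the domain: 2, 5. The leftmost is syllable 2 (bluf).
Primary stress: syllable 2 → pa.ˈbluf.to.ste.bep.ta.ma.ta.

2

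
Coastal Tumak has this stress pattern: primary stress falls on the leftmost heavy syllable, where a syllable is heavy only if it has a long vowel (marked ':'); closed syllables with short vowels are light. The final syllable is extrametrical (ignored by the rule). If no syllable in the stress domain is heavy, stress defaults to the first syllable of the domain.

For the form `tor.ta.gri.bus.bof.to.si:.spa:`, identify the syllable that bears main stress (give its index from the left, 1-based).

7

The final syllable (8, spa:) is extrametrical; the stress domain is syllables 1–7.
Weights: 1 tor L, 2 ta L, 3 gri L, 4 bus L, 5 bof L, 6 to L, 7 si: H.
Heavy syllables in the domain: 7. The leftmost is syllable 7 (si:).
Primary stress: syllable 7 → tor.ta.gri.bus.bof.to.ˈsi:.spa:.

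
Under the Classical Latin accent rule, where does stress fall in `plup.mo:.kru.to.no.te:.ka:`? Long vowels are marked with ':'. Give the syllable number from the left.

Classical Latin: stress the penult if heavy (long vowel or closed), else the antepenult.
Weights: 5 no L, 6 te: H, 7 ka: H.
The penult (syllable 6, te:) is heavy, so it takes stress.
Stress on syllable 6: plup.mo:.kru.to.no.ˈte:.ka:.

6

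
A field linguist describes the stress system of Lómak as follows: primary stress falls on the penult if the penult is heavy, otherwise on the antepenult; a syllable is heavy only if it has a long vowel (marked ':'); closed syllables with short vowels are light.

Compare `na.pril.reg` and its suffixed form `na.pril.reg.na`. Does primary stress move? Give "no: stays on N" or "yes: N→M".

Base `na.pril.reg` (3 syllables):
  Weights: 1 na L, 2 pril L, 3 reg L.
  The penult (syllable 2, pril) is light, so stress falls on the antepenult (syllable 1, na).
  → primary stress on syllable 1.
Suffixed `na.pril.reg.na` (4 syllables):
  Weights: 2 pril L, 3 reg L, 4 na L.
  The penult (syllable 3, reg) is light, so stress falls on the antepenult (syllable 2, pril).
  → primary stress on syllable 2.

yes: 1→2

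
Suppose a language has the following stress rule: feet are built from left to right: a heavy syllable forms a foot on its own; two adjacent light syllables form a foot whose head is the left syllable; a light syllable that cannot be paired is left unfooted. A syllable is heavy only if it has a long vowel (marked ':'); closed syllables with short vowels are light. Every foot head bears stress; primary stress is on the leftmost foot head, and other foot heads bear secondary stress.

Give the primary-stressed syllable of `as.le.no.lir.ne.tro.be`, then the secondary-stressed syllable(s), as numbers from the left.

primary 1, secondary 3, 5

Weights: 1 as L, 2 le L, 3 no L, 4 lir L, 5 ne L, 6 tro L, 7 be L.
Parse left to right (heavy = foot alone; LL = one foot; stranded L unfooted): (ˈas.le) (ˈno.lir) (ˈne.tro) be.
Foot heads: 1, 3, 5.
Primary stress on the leftmost head = syllable 1.
Secondary stress on 3, 5: ˈas.le.ˌno.lir.ˌne.tro.be.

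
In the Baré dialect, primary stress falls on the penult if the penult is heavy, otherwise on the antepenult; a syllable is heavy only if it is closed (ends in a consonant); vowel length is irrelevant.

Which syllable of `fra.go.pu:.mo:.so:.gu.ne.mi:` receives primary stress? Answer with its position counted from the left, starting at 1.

6

Weights: 6 gu L, 7 ne L, 8 mi: L.
The penult (syllable 7, ne) is light, so stress falls on the antepenult (syllable 6, gu).
Primary stress: syllable 6 → fra.go.pu:.mo:.so:.ˈgu.ne.mi:.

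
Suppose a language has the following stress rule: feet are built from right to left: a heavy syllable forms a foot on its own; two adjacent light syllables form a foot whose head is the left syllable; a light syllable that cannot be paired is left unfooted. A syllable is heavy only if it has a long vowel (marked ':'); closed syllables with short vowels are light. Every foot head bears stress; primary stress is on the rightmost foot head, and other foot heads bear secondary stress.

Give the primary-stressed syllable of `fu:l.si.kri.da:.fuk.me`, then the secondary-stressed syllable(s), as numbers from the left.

primary 5, secondary 1, 2, 4

Weights: 1 fu:l H, 2 si L, 3 kri L, 4 da: H, 5 fuk L, 6 me L.
Parse right to left (heavy = foot alone; LL = one foot; stranded L unfooted): (ˈfu:l) (ˈsi.kri) (ˈda:) (ˈfuk.me).
Foot heads: 1, 2, 4, 5.
Primary stress on the rightmost head = syllable 5.
Secondary stress on 1, 2, 4: ˌfu:l.ˌsi.kri.ˌda:.ˈfuk.me.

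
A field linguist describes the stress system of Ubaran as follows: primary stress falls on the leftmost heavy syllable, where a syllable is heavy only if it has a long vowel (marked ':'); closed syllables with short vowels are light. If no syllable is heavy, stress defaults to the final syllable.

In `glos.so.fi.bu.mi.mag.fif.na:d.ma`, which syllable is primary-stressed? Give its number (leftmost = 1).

Weights: 1 glos L, 2 so L, 3 fi L, 4 bu L, 5 mi L, 6 mag L, 7 fif L, 8 na:d H, 9 ma L.
Heavy syllables in the domain: 8. The leftmost is syllable 8 (na:d).
Primary stress: syllable 8 → glos.so.fi.bu.mi.mag.fif.ˈna:d.ma.

8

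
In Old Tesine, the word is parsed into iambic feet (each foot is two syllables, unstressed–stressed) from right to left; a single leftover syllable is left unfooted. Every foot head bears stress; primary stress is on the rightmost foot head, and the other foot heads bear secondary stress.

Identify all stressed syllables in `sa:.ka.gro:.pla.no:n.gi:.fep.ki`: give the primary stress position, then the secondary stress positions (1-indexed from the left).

primary 8, secondary 2, 4, 6

Parse right to left into iambic (σˈσ) feet: (sa:.ˈka) (gro:.ˈpla) (no:n.ˈgi:) (fep.ˈki).
Foot heads (stressed positions): 2, 4, 6, 8.
End Rule Rightmost: primary stress on the rightmost head = syllable 8.
Secondary stress on 2, 4, 6: sa:.ˌka.gro:.ˌpla.no:n.ˌgi:.fep.ˈki.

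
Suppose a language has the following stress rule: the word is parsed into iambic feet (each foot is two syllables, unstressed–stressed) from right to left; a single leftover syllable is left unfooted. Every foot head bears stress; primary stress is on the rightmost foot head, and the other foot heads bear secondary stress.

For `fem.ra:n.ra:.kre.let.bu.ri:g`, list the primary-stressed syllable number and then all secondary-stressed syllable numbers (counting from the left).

Parse right to left into iambic (σˈσ) feet: fem (ra:n.ˈra:) (kre.ˈlet) (bu.ˈri:g). Syllable 1 is left unfooted.
Foot heads (stressed positions): 3, 5, 7.
End Rule Rightmost: primary stress on the rightmost head = syllable 7.
Secondary stress on 3, 5: fem.ra:n.ˌra:.kre.ˌlet.bu.ˈri:g.

primary 7, secondary 3, 5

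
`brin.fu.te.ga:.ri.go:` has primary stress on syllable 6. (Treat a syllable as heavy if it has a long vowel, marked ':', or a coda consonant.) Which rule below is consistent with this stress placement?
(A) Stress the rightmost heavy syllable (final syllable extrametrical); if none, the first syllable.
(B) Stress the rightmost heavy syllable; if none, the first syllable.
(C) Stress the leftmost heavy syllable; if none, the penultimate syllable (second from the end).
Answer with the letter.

Rule A → syllable 4 (observed: 6).
Rule B → syllable 6 ✓.
Rule C → syllable 1 (observed: 6).

B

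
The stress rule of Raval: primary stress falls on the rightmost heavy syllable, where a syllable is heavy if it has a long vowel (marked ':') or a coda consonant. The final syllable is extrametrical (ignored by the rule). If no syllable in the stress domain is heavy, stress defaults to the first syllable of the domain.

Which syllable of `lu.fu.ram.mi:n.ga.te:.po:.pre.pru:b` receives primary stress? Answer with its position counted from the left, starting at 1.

The final syllable (9, pru:b) is extrametrical; the stress domain is syllables 1–8.
Weights: 1 lu L, 2 fu L, 3 ram H, 4 mi:n H, 5 ga L, 6 te: H, 7 po: H, 8 pre L.
Heavy syllables in the domain: 3, 4, 6, 7. The rightmost is syllable 7 (po:).
Primary stress: syllable 7 → lu.fu.ram.mi:n.ga.te:.ˈpo:.pre.pru:b.

7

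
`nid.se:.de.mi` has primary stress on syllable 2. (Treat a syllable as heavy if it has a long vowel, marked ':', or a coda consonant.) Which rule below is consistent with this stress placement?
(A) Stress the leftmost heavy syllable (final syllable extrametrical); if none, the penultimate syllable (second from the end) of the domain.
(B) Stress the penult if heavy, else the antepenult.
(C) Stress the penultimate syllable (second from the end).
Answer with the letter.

B

Rule A → syllable 1 (observed: 2).
Rule B → syllable 2 ✓.
Rule C → syllable 3 (observed: 2).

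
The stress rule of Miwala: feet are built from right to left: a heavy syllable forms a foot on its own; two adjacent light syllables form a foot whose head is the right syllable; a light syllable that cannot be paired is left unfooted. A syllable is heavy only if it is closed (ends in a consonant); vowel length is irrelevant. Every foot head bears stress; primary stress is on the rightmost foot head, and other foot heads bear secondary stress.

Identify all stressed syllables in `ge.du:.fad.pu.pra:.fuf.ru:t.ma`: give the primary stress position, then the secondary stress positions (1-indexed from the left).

primary 7, secondary 2, 3, 5, 6

Weights: 1 ge L, 2 du: L, 3 fad H, 4 pu L, 5 pra: L, 6 fuf H, 7 ru:t H, 8 ma L.
Parse right to left (heavy = foot alone; LL = one foot; stranded L unfooted): (ge.ˈdu:) (ˈfad) (pu.ˈpra:) (ˈfuf) (ˈru:t) ma.
Foot heads: 2, 3, 5, 6, 7.
Primary stress on the rightmost head = syllable 7.
Secondary stress on 2, 3, 5, 6: ge.ˌdu:.ˌfad.pu.ˌpra:.ˌfuf.ˈru:t.ma.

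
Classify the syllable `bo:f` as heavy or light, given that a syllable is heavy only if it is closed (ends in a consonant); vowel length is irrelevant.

heavy

`bo:f`: long vowel, closed (coda /f/). Closed (coda /f/) → heavy.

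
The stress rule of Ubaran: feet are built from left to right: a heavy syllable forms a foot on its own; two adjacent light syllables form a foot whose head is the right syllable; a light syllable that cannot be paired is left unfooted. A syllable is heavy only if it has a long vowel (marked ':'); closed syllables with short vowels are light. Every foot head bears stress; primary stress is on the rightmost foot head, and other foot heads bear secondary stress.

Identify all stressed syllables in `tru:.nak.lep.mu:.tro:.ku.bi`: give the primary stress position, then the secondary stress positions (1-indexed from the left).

primary 7, secondary 1, 3, 4, 5

Weights: 1 tru: H, 2 nak L, 3 lep L, 4 mu: H, 5 tro: H, 6 ku L, 7 bi L.
Parse left to right (heavy = foot alone; LL = one foot; stranded L unfooted): (ˈtru:) (nak.ˈlep) (ˈmu:) (ˈtro:) (ku.ˈbi).
Foot heads: 1, 3, 4, 5, 7.
Primary stress on the rightmost head = syllable 7.
Secondary stress on 1, 3, 4, 5: ˌtru:.nak.ˌlep.ˌmu:.ˌtro:.ku.ˈbi.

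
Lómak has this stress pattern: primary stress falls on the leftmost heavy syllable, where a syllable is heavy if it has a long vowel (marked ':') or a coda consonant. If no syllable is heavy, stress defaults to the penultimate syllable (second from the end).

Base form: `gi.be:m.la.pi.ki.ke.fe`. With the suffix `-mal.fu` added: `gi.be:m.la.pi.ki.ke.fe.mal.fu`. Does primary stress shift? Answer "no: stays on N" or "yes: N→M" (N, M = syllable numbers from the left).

no: stays on 2

Base `gi.be:m.la.pi.ki.ke.fe` (7 syllables):
  Weights: 1 gi L, 2 be:m H, 3 la L, 4 pi L, 5 ki L, 6 ke L, 7 fe L.
  Heavy syllables in the domain: 2. The leftmost is syllable 2 (be:m).
  → primary stress on syllable 2.
Suffixed `gi.be:m.la.pi.ki.ke.fe.mal.fu` (9 syllables):
  Weights: 1 gi L, 2 be:m H, 3 la L, 4 pi L, 5 ki L, 6 ke L, 7 fe L, 8 mal H, 9 fu L.
  Heavy syllables in the domain: 2, 8. The leftmost is syllable 2 (be:m).
  → primary stress on syllable 2.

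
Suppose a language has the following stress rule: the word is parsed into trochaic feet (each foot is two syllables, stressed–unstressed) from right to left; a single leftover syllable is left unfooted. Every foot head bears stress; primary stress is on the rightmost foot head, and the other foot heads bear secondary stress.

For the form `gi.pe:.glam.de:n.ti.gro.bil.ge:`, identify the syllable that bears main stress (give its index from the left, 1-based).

7

Parse right to left into trochaic (ˈσσ) feet: (ˈgi.pe:) (ˈglam.de:n) (ˈti.gro) (ˈbil.ge:).
Foot heads (stressed positions): 1, 3, 5, 7.
End Rule Rightmost: primary stress on the rightmost head = syllable 7.
Primary stress: syllable 7 → gi.pe:.glam.de:n.ti.gro.ˈbil.ge:.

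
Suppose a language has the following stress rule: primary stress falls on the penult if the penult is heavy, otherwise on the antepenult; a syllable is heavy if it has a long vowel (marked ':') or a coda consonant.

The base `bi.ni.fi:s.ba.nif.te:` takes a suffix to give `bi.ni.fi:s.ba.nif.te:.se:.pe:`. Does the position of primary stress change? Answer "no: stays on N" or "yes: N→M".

Base `bi.ni.fi:s.ba.nif.te:` (6 syllables):
  Weights: 4 ba L, 5 nif H, 6 te: H.
  The penult (syllable 5, nif) is heavy, so it takes stress.
  → primary stress on syllable 5.
Suffixed `bi.ni.fi:s.ba.nif.te:.se:.pe:` (8 syllables):
  Weights: 6 te: H, 7 se: H, 8 pe: H.
  The penult (syllable 7, se:) is heavy, so it takes stress.
  → primary stress on syllable 7.

yes: 5→7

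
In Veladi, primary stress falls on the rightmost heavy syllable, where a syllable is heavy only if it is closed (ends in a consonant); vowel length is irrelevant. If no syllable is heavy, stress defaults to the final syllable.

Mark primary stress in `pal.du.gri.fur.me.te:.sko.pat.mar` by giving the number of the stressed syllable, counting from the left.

9

Weights: 1 pal H, 2 du L, 3 gri L, 4 fur H, 5 me L, 6 te: L, 7 sko L, 8 pat H, 9 mar H.
Heavy syllables in the domain: 1, 4, 8, 9. The rightmost is syllable 9 (mar).
Primary stress: syllable 9 → pal.du.gri.fur.me.te:.sko.pat.ˈmar.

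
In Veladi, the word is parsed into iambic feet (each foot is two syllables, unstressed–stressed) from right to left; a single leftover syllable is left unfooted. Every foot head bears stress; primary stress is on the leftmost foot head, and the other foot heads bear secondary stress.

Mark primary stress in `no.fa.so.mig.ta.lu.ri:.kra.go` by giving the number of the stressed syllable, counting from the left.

Parse right to left into iambic (σˈσ) feet: no (fa.ˈso) (mig.ˈta) (lu.ˈri:) (kra.ˈgo). Syllable 1 is left unfooted.
Foot heads (stressed positions): 3, 5, 7, 9.
End Rule Leftmost: primary stress on the leftmost head = syllable 3.
Primary stress: syllable 3 → no.fa.ˈso.mig.ta.lu.ri:.kra.go.

3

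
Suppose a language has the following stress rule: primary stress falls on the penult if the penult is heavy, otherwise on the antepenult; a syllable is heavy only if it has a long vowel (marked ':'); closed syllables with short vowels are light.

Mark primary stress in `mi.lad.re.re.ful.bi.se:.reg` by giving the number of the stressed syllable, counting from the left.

7

Weights: 6 bi L, 7 se: H, 8 reg L.
The penult (syllable 7, se:) is heavy, so it takes stress.
Primary stress: syllable 7 → mi.lad.re.re.ful.bi.ˈse:.reg.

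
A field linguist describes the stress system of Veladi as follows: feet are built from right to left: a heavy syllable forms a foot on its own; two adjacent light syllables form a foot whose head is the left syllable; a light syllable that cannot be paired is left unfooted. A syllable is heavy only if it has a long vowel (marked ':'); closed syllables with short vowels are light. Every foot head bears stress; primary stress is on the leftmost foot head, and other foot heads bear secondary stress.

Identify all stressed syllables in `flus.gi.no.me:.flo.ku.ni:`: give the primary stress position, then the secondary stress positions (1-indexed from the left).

Weights: 1 flus L, 2 gi L, 3 no L, 4 me: H, 5 flo L, 6 ku L, 7 ni: H.
Parse right to left (heavy = foot alone; LL = one foot; stranded L unfooted): flus (ˈgi.no) (ˈme:) (ˈflo.ku) (ˈni:).
Foot heads: 2, 4, 5, 7.
Primary stress on the leftmost head = syllable 2.
Secondary stress on 4, 5, 7: flus.ˈgi.no.ˌme:.ˌflo.ku.ˌni:.

primary 2, secondary 4, 5, 7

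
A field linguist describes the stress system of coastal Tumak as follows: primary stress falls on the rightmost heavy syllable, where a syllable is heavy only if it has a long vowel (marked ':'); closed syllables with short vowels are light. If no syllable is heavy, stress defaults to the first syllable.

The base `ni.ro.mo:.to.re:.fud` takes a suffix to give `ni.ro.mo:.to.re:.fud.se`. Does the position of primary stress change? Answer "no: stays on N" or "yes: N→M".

no: stays on 5

Base `ni.ro.mo:.to.re:.fud` (6 syllables):
  Weights: 1 ni L, 2 ro L, 3 mo: H, 4 to L, 5 re: H, 6 fud L.
  Heavy syllables in the domain: 3, 5. The rightmost is syllable 5 (re:).
  → primary stress on syllable 5.
Suffixed `ni.ro.mo:.to.re:.fud.se` (7 syllables):
  Weights: 1 ni L, 2 ro L, 3 mo: H, 4 to L, 5 re: H, 6 fud L, 7 se L.
  Heavy syllables in the domain: 3, 5. The rightmost is syllable 5 (re:).
  → primary stress on syllable 5.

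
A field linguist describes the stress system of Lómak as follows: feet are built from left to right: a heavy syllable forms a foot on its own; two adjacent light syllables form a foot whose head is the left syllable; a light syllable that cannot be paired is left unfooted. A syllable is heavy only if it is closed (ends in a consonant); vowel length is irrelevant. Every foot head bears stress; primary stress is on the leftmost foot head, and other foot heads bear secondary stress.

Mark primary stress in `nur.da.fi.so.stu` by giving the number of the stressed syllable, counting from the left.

Weights: 1 nur H, 2 da L, 3 fi L, 4 so L, 5 stu L.
Parse left to right (heavy = foot alone; LL = one foot; stranded L unfooted): (ˈnur) (ˈda.fi) (ˈso.stu).
Foot heads: 1, 2, 4.
Primary stress on the leftmost head = syllable 1.
Primary stress: syllable 1 → ˈnur.da.fi.so.stu.

1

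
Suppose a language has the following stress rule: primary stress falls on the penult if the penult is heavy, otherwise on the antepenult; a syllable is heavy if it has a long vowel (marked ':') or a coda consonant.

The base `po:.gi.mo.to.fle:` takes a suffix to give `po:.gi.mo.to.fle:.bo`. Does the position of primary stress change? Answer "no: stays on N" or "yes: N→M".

Base `po:.gi.mo.to.fle:` (5 syllables):
  Weights: 3 mo L, 4 to L, 5 fle: H.
  The penult (syllable 4, to) is light, so stress falls on the antepenult (syllable 3, mo).
  → primary stress on syllable 3.
Suffixed `po:.gi.mo.to.fle:.bo` (6 syllables):
  Weights: 4 to L, 5 fle: H, 6 bo L.
  The penult (syllable 5, fle:) is heavy, so it takes stress.
  → primary stress on syllable 5.

yes: 3→5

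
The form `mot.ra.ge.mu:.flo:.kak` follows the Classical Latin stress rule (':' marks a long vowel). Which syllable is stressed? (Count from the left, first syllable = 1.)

Classical Latin: stress the penult if heavy (long vowel or closed), else the antepenult.
Weights: 4 mu: H, 5 flo: H, 6 kak H.
The penult (syllable 5, flo:) is heavy, so it takes stress.
Stress on syllable 5: mot.ra.ge.mu:.ˈflo:.kak.

5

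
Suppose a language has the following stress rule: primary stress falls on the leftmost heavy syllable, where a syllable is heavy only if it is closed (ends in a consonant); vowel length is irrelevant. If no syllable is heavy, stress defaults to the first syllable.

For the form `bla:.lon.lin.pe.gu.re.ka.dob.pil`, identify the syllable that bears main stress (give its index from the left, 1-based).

2

Weights: 1 bla: L, 2 lon H, 3 lin H, 4 pe L, 5 gu L, 6 re L, 7 ka L, 8 dob H, 9 pil H.
Heavy syllables in the domain: 2, 3, 8, 9. The leftmost is syllable 2 (lon).
Primary stress: syllable 2 → bla:.ˈlon.lin.pe.gu.re.ka.dob.pil.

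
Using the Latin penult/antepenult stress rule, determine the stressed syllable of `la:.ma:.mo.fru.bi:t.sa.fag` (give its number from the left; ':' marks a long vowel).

5

Classical Latin: stress the penult if heavy (long vowel or closed), else the antepenult.
Weights: 5 bi:t H, 6 sa L, 7 fag H.
The penult (syllable 6, sa) is light, so stress falls on the antepenult (syllable 5, bi:t).
Stress on syllable 5: la:.ma:.mo.fru.ˈbi:t.sa.fag.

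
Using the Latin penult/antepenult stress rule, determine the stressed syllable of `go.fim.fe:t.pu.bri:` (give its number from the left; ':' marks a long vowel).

3

Classical Latin: stress the penult if heavy (long vowel or closed), else the antepenult.
Weights: 3 fe:t H, 4 pu L, 5 bri: H.
The penult (syllable 4, pu) is light, so stress falls on the antepenult (syllable 3, fe:t).
Stress on syllable 3: go.fim.ˈfe:t.pu.bri:.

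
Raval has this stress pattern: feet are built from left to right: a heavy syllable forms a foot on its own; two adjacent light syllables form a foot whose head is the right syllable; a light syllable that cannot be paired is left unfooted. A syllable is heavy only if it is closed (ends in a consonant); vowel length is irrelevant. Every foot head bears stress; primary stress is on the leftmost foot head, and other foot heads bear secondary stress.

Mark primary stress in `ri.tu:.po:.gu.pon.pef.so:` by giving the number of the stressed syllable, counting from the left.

2

Weights: 1 ri L, 2 tu: L, 3 po: L, 4 gu L, 5 pon H, 6 pef H, 7 so: L.
Parse left to right (heavy = foot alone; LL = one foot; stranded L unfooted): (ri.ˈtu:) (po:.ˈgu) (ˈpon) (ˈpef) so:.
Foot heads: 2, 4, 5, 6.
Primary stress on the leftmost head = syllable 2.
Primary stress: syllable 2 → ri.ˈtu:.po:.gu.pon.pef.so:.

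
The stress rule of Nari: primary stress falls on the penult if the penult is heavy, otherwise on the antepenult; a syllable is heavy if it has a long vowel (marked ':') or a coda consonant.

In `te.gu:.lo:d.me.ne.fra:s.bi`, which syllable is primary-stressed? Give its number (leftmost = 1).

Weights: 5 ne L, 6 fra:s H, 7 bi L.
The penult (syllable 6, fra:s) is heavy, so it takes stress.
Primary stress: syllable 6 → te.gu:.lo:d.me.ne.ˈfra:s.bi.

6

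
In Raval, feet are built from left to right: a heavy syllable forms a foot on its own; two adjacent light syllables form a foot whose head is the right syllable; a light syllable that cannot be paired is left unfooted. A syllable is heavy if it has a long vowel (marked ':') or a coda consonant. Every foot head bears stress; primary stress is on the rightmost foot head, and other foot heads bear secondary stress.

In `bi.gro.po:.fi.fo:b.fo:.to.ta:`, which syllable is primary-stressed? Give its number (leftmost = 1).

Weights: 1 bi L, 2 gro L, 3 po: H, 4 fi L, 5 fo:b H, 6 fo: H, 7 to L, 8 ta: H.
Parse left to right (heavy = foot alone; LL = one foot; stranded L unfooted): (bi.ˈgro) (ˈpo:) fi (ˈfo:b) (ˈfo:) to (ˈta:).
Foot heads: 2, 3, 5, 6, 8.
Primary stress on the rightmost head = syllable 8.
Primary stress: syllable 8 → bi.gro.po:.fi.fo:b.fo:.to.ˈta:.

8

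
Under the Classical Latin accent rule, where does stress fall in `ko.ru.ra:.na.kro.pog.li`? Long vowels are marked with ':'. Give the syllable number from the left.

6

Classical Latin: stress the penult if heavy (long vowel or closed), else the antepenult.
Weights: 5 kro L, 6 pog H, 7 li L.
The penult (syllable 6, pog) is heavy, so it takes stress.
Stress on syllable 6: ko.ru.ra:.na.kro.ˈpog.li.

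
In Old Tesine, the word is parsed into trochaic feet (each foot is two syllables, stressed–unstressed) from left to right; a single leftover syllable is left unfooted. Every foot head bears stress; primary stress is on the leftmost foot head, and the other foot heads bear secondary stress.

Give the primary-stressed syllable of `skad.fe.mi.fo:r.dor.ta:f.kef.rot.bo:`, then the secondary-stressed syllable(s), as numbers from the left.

primary 1, secondary 3, 5, 7

Parse left to right into trochaic (ˈσσ) feet: (ˈskad.fe) (ˈmi.fo:r) (ˈdor.ta:f) (ˈkef.rot) bo:. Syllable 9 is left unfooted.
Foot heads (stressed positions): 1, 3, 5, 7.
End Rule Leftmost: primary stress on the leftmost head = syllable 1.
Secondary stress on 3, 5, 7: ˈskad.fe.ˌmi.fo:r.ˌdor.ta:f.ˌkef.rot.bo:.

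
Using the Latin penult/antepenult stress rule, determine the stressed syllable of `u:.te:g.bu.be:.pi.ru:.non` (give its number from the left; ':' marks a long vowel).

6

Classical Latin: stress the penult if heavy (long vowel or closed), else the antepenult.
Weights: 5 pi L, 6 ru: H, 7 non H.
The penult (syllable 6, ru:) is heavy, so it takes stress.
Stress on syllable 6: u:.te:g.bu.be:.pi.ˈru:.non.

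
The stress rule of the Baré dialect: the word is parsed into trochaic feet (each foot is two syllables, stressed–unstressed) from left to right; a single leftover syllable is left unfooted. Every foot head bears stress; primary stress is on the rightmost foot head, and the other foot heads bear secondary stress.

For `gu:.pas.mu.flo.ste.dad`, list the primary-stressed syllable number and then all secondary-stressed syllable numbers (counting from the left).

Parse left to right into trochaic (ˈσσ) feet: (ˈgu:.pas) (ˈmu.flo) (ˈste.dad).
Foot heads (stressed positions): 1, 3, 5.
End Rule Rightmost: primary stress on the rightmost head = syllable 5.
Secondary stress on 1, 3: ˌgu:.pas.ˌmu.flo.ˈste.dad.

primary 5, secondary 1, 3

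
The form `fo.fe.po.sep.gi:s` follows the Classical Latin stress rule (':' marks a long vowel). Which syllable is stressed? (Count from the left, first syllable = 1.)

4

Classical Latin: stress the penult if heavy (long vowel or closed), else the antepenult.
Weights: 3 po L, 4 sep H, 5 gi:s H.
The penult (syllable 4, sep) is heavy, so it takes stress.
Stress on syllable 4: fo.fe.po.ˈsep.gi:s.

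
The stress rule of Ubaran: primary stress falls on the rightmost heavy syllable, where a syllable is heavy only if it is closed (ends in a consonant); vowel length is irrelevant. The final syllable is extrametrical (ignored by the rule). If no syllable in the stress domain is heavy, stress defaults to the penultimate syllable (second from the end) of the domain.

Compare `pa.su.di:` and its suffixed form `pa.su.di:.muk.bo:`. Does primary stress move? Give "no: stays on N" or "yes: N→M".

yes: 1→4

Base `pa.su.di:` (3 syllables):
  The final syllable (3, di:) is extrametrical; the stress domain is syllables 1–2.
  Weights: 1 pa L, 2 su L.
  No heavy syllable in the domain; default to the penultimate syllable (second from the end) of the domain = syllable 1.
  → primary stress on syllable 1.
Suffixed `pa.su.di:.muk.bo:` (5 syllables):
  The final syllable (5, bo:) is extrametrical; the stress domain is syllables 1–4.
  Weights: 1 pa L, 2 su L, 3 di: L, 4 muk H.
  Heavy syllables in the domain: 4. The rightmost is syllable 4 (muk).
  → primary stress on syllable 4.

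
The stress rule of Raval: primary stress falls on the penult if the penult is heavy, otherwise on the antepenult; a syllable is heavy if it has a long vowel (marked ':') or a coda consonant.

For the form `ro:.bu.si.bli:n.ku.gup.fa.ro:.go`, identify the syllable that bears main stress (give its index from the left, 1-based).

Weights: 7 fa L, 8 ro: H, 9 go L.
The penult (syllable 8, ro:) is heavy, so it takes stress.
Primary stress: syllable 8 → ro:.bu.si.bli:n.ku.gup.fa.ˈro:.go.

8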